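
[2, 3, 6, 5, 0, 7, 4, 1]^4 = [0, 1, 2, 3, 4, 5, 6, 7]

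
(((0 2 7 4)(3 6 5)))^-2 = (0 7)(2 4)(3 6 5)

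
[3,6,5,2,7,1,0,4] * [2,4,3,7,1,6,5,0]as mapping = [0→7,1→5,2→6,3→3,4→0,5→4,6→2,7→1]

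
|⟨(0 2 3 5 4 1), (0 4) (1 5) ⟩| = 36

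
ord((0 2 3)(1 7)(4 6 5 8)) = 12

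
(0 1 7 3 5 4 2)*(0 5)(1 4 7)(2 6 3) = (0 4 6 3)(2 5 7)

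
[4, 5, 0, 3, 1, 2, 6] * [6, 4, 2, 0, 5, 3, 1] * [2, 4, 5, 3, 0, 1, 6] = [1, 3, 6, 2, 0, 5, 4]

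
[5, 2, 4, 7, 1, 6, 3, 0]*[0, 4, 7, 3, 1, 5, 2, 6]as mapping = [0→5, 1→7, 2→1, 3→6, 4→4, 5→2, 6→3, 7→0]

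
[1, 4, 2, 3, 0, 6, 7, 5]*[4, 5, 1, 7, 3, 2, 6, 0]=[5, 3, 1, 7, 4, 6, 0, 2]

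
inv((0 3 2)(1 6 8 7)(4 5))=(0 2 3)(1 7 8 6)(4 5)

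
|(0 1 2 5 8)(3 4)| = 10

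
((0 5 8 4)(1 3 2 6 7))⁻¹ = (0 4 8 5)(1 7 6 2 3)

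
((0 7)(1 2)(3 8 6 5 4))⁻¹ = (0 7)(1 2)(3 4 5 6 8)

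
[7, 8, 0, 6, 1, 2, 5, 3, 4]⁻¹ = [2, 4, 5, 7, 8, 6, 3, 0, 1]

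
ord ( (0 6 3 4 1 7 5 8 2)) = 9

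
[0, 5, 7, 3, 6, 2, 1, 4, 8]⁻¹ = [0, 6, 5, 3, 7, 1, 4, 2, 8]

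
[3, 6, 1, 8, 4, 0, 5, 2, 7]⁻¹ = [5, 2, 7, 0, 4, 6, 1, 8, 3]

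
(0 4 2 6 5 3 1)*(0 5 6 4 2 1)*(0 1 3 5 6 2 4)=(0 4 3 1 6 2)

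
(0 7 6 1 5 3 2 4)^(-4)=(0 5)(1 4)(2 6)(3 7)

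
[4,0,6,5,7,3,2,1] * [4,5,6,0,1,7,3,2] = [1,4,3,7,2,0,6,5]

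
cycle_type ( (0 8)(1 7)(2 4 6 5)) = 2^2.4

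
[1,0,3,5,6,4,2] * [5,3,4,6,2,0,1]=[3,5,6,0,1,2,4]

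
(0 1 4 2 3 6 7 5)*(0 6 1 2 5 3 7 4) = (0 2 7 3 1)(4 5 6)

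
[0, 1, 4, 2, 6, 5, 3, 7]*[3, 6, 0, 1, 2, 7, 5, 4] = [3, 6, 2, 0, 5, 7, 1, 4]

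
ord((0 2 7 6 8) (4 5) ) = 10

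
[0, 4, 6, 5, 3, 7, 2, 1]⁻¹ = [0, 7, 6, 4, 1, 3, 2, 5]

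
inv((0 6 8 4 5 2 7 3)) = (0 3 7 2 5 4 8 6)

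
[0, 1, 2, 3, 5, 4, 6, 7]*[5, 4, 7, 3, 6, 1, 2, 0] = [5, 4, 7, 3, 1, 6, 2, 0]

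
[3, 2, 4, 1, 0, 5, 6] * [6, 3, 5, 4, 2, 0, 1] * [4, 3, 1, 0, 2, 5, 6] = [2, 5, 1, 0, 6, 4, 3] 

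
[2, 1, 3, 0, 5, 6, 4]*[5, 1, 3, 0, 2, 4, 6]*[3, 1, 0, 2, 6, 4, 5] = [2, 1, 3, 4, 6, 5, 0]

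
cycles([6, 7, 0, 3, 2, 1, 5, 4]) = (0 6 5 1 7 4 2)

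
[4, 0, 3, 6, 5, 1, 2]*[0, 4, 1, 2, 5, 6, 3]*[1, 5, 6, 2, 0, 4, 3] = [4, 1, 6, 2, 3, 0, 5]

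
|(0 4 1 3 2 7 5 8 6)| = 9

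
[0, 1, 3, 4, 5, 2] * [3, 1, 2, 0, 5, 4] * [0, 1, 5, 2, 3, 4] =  [2, 1, 0, 4, 3, 5]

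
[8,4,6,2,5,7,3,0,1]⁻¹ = [7,8,3,6,1,4,2,5,0]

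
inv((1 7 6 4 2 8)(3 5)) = (1 8 2 4 6 7)(3 5)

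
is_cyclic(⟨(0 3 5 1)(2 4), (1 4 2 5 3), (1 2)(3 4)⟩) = no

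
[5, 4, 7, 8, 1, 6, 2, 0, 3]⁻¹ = [7, 4, 6, 8, 1, 0, 5, 2, 3]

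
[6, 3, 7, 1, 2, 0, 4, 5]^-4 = [4, 1, 5, 3, 7, 6, 2, 0]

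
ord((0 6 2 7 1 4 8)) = 7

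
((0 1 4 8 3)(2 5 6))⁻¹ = (0 3 8 4 1)(2 6 5)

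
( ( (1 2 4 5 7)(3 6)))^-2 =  (1 5 2 7 4)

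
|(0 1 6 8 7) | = 5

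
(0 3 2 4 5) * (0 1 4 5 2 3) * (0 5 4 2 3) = (0 5 1 2 4 3)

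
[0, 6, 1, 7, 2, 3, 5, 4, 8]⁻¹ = [0, 2, 4, 5, 7, 6, 1, 3, 8]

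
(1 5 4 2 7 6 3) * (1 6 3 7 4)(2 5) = (1 2 4 5)(3 6 7)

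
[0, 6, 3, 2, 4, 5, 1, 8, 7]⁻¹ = [0, 6, 3, 2, 4, 5, 1, 8, 7]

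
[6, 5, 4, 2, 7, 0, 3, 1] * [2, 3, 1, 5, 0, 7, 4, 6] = [4, 7, 0, 1, 6, 2, 5, 3]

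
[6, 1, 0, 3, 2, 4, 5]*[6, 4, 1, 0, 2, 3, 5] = [5, 4, 6, 0, 1, 2, 3]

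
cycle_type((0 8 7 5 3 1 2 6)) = 8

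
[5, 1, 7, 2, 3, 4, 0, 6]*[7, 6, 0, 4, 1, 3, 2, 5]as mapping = [0→3, 1→6, 2→5, 3→0, 4→4, 5→1, 6→7, 7→2]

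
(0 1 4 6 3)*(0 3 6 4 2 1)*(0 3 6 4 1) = (0 3 6 4 1 2)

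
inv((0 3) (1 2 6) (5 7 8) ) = (0 3) (1 6 2) (5 8 7) 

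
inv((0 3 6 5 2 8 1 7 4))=(0 4 7 1 8 2 5 6 3)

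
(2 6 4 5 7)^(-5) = ()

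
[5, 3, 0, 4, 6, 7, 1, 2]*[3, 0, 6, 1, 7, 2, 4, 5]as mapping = [0→2, 1→1, 2→3, 3→7, 4→4, 5→5, 6→0, 7→6]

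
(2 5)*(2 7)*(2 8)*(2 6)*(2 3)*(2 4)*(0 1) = (0 1)(2 5 7 8 6 3 4)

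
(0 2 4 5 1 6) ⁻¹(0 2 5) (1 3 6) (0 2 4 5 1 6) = (0 6 3) (1 2 4) 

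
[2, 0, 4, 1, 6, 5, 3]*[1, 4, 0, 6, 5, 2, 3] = [0, 1, 5, 4, 3, 2, 6]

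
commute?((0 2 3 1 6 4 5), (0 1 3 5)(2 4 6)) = no:(0 2 3 1 6 4 5) * (0 1 3 5)(2 4 6) = (0 4)(1 2 5), (0 1 3 5)(2 4 6) * (0 2 3 1 6 4 5) = (0 6 3)(2 5)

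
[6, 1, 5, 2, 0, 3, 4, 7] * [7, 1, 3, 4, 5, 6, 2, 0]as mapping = [0→2, 1→1, 2→6, 3→3, 4→7, 5→4, 6→5, 7→0]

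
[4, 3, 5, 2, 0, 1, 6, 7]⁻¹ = [4, 5, 3, 1, 0, 2, 6, 7]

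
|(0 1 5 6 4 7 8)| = 7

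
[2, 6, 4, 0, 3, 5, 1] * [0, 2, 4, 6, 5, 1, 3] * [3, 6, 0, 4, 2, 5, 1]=[2, 4, 5, 3, 1, 6, 0]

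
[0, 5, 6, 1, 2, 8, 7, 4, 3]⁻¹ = [0, 3, 4, 8, 7, 1, 2, 6, 5]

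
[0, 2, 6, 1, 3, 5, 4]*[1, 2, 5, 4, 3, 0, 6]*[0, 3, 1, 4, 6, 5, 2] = [3, 5, 2, 1, 6, 0, 4] 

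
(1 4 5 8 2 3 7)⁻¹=(1 7 3 2 8 5 4)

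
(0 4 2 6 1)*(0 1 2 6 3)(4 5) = (0 5 4 6 2 3)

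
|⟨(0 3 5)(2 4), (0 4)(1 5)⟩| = 720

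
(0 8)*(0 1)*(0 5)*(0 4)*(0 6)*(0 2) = (0 8 1 5 4 6 2)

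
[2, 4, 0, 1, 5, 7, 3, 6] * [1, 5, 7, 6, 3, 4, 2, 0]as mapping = [0→7, 1→3, 2→1, 3→5, 4→4, 5→0, 6→6, 7→2]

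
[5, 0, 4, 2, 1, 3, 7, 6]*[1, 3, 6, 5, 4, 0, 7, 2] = [0, 1, 4, 6, 3, 5, 2, 7]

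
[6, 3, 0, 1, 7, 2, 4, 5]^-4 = [4, 1, 6, 3, 5, 0, 7, 2]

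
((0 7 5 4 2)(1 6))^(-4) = (0 7 5 4 2)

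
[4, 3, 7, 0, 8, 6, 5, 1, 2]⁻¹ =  [3, 7, 8, 1, 0, 6, 5, 2, 4]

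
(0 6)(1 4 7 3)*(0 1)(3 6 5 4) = (0 5 4 7 6 1 3)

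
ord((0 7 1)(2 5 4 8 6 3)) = 6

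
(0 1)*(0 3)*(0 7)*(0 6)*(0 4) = (0 1 3 7 6 4)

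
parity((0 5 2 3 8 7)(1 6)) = even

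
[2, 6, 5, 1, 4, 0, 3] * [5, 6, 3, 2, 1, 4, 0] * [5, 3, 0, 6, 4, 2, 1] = [6, 5, 4, 1, 3, 2, 0]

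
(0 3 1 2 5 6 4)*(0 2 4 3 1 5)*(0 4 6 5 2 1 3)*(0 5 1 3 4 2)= (0 4 3)(1 6 5)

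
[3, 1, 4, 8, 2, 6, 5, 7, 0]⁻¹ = [8, 1, 4, 0, 2, 6, 5, 7, 3]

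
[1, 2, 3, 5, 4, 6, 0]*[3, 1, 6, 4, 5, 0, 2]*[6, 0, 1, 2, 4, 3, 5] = [0, 5, 4, 6, 3, 1, 2]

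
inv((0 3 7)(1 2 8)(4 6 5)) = (0 7 3)(1 8 2)(4 5 6)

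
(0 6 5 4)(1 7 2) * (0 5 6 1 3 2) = (0 1 7)(2 3)(4 5)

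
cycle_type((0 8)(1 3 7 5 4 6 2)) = 2.7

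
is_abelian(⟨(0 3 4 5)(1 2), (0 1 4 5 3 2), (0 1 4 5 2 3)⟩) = no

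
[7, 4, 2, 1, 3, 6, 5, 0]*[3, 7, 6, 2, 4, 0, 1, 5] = [5, 4, 6, 7, 2, 1, 0, 3]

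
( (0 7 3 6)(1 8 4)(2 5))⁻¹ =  (0 6 3 7)(1 4 8)(2 5)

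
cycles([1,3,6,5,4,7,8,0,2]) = (0 1 3 5 7)(2 6 8)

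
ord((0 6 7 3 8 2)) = 6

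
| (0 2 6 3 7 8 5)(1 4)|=14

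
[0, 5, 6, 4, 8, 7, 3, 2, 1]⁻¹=[0, 8, 7, 6, 3, 1, 2, 5, 4]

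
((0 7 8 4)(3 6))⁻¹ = (0 4 8 7)(3 6)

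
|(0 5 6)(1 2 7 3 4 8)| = 6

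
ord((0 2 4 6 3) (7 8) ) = 10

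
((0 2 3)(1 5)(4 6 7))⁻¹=(0 3 2)(1 5)(4 7 6)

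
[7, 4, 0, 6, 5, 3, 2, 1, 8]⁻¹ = [2, 7, 6, 5, 1, 4, 3, 0, 8]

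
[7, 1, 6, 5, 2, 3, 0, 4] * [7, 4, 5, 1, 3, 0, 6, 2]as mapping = [0→2, 1→4, 2→6, 3→0, 4→5, 5→1, 6→7, 7→3]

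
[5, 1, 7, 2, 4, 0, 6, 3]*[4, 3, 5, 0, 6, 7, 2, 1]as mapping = [0→7, 1→3, 2→1, 3→5, 4→6, 5→4, 6→2, 7→0]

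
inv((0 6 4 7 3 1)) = (0 1 3 7 4 6)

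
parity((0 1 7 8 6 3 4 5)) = odd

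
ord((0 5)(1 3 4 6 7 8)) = 6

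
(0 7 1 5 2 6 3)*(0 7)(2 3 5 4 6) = (1 4 6 5 3 7)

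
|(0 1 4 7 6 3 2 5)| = 8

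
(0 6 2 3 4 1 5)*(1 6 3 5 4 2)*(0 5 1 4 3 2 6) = (0 2 1 3 6 4)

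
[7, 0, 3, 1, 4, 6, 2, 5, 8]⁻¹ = [1, 3, 6, 2, 4, 7, 5, 0, 8]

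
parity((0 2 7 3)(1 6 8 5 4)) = odd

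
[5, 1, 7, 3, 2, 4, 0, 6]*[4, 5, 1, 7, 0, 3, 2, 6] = [3, 5, 6, 7, 1, 0, 4, 2]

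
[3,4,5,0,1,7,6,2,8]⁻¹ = [3,4,7,0,1,2,6,5,8]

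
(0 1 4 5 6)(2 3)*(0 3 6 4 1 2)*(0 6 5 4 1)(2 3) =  (0 3 6 2 5 1)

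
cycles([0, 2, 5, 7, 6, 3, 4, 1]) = (1 2 5 3 7) (4 6) 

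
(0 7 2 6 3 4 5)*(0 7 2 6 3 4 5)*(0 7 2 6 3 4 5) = (0 6 5 2 4 7 3)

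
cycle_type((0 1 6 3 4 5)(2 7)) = 2.6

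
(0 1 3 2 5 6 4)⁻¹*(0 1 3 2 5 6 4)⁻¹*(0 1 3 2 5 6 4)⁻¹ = (0 5 1 6 3 4 2)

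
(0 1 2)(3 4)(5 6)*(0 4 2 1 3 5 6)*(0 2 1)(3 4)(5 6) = (0 4 6 5 2 3 1)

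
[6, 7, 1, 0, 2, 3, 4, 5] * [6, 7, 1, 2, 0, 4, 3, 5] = [3, 5, 7, 6, 1, 2, 0, 4]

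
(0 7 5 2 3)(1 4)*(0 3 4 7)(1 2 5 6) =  (1 7 6)(2 4)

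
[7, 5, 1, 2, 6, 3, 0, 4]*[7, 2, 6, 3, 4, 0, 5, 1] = [1, 0, 2, 6, 5, 3, 7, 4]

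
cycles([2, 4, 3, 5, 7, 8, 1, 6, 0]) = (0 2 3 5 8) (1 4 7 6) 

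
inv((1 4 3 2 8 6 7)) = (1 7 6 8 2 3 4)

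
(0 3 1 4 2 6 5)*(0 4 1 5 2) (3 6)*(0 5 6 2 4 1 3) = (0 2) (1 3 6 4 5) 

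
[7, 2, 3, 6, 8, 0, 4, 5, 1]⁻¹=[5, 8, 1, 2, 6, 7, 3, 0, 4]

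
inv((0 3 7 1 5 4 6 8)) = (0 8 6 4 5 1 7 3)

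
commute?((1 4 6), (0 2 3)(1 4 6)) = yes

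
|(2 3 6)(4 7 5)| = 3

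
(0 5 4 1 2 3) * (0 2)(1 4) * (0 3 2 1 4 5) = (1 3)(4 5)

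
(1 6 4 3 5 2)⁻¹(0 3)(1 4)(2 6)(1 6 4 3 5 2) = (0 5)(1 4)(3 6)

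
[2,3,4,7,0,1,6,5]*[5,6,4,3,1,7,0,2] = [4,3,1,2,5,6,0,7]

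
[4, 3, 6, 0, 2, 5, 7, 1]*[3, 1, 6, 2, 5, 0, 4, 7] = [5, 2, 4, 3, 6, 0, 7, 1]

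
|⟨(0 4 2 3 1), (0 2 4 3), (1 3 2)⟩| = 120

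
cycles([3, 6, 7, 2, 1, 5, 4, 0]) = (0 3 2 7)(1 6 4)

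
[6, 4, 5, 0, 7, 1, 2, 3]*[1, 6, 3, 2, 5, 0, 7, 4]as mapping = [0→7, 1→5, 2→0, 3→1, 4→4, 5→6, 6→3, 7→2]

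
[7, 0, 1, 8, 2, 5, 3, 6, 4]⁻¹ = [1, 2, 4, 6, 8, 5, 7, 0, 3]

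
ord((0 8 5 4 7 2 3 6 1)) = 9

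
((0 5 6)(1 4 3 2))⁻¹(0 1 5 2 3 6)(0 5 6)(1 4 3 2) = (0 5 4 6 1 2)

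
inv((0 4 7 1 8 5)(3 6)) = (0 5 8 1 7 4)(3 6)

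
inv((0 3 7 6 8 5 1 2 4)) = (0 4 2 1 5 8 6 7 3)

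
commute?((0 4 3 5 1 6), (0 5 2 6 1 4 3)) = no:(0 4 3 5 1 6)*(0 5 2 6 1 4 3) = (0 3 2 6 5 4), (0 5 2 6 1 4 3)*(0 4 3 5 1 6) = (0 1 3 4 5 2)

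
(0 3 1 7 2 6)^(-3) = (0 7)(1 6)(2 3)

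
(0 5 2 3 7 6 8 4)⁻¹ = (0 4 8 6 7 3 2 5)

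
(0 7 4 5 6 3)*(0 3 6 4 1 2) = (0 7 1 2)(4 5)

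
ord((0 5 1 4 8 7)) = 6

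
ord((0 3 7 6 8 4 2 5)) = 8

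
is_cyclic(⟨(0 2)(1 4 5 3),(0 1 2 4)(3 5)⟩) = no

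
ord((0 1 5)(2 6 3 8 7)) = 15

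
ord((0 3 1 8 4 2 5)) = 7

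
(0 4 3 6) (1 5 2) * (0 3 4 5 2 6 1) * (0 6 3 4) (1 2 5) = (0 1 5 3 2 6 4) 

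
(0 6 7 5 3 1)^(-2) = (0 3 7)(1 5 6)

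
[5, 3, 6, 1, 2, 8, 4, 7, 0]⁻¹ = [8, 3, 4, 1, 6, 0, 2, 7, 5]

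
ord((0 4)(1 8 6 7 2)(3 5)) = 10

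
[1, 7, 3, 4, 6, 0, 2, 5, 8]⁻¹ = [5, 0, 6, 2, 3, 7, 4, 1, 8]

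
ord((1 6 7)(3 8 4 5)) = 12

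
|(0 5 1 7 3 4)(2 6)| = 6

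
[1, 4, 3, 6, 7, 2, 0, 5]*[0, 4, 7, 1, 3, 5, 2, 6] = [4, 3, 1, 2, 6, 7, 0, 5]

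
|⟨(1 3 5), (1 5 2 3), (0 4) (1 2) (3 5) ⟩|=48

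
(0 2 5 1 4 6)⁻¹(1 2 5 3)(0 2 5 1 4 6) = (1 3 4 5)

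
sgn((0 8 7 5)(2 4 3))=-1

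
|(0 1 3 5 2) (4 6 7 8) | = 20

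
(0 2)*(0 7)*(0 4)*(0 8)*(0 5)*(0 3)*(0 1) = (0 2 7 4 8 5 3 1)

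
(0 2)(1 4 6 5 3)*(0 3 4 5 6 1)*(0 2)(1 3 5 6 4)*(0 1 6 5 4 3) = (0 1 5 6 3 2 4)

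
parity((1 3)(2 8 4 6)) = even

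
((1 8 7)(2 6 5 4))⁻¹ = (1 7 8)(2 4 5 6)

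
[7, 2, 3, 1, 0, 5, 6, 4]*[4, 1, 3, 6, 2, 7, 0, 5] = [5, 3, 6, 1, 4, 7, 0, 2]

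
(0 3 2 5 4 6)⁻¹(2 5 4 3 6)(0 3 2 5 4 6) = (0 5 4 6 2)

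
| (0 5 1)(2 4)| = 6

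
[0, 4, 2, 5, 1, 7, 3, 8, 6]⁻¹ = [0, 4, 2, 6, 1, 3, 8, 5, 7]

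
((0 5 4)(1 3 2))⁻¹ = (0 4 5)(1 2 3)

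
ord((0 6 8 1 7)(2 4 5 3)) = 20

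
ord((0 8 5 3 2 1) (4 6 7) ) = 6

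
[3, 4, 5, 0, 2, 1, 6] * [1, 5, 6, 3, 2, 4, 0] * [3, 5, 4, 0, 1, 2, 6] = [0, 4, 1, 5, 6, 2, 3]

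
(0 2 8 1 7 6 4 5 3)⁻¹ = (0 3 5 4 6 7 1 8 2)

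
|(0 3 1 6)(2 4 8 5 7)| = 20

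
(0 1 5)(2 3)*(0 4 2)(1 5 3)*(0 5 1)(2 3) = (0 1 2)(3 5 4)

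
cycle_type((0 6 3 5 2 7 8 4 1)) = 9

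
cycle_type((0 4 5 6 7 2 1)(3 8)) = 2.7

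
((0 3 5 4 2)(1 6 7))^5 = (1 7 6)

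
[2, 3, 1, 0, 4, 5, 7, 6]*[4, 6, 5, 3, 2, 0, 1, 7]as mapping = [0→5, 1→3, 2→6, 3→4, 4→2, 5→0, 6→7, 7→1]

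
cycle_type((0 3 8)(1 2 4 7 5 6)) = 3.6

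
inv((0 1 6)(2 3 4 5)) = (0 6 1)(2 5 4 3)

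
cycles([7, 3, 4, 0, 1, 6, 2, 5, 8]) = (0 7 5 6 2 4 1 3)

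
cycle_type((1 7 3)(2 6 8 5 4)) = 3.5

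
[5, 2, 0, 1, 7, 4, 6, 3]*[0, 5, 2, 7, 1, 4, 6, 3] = [4, 2, 0, 5, 3, 1, 6, 7]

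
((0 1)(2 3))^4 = ()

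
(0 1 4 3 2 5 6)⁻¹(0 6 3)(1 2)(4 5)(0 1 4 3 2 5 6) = (0 2 1)(3 6)(4 5)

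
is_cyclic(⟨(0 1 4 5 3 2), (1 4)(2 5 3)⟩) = no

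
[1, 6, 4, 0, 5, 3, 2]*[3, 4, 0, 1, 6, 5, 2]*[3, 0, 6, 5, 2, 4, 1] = [2, 6, 1, 5, 4, 0, 3]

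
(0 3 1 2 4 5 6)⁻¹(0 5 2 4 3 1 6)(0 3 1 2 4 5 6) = (0 3 6 4 5 1 2)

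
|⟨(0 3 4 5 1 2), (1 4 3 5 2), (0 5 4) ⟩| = 720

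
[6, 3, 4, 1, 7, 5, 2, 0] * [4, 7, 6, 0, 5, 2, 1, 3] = [1, 0, 5, 7, 3, 2, 6, 4]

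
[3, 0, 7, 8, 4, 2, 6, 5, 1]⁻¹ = [1, 8, 5, 0, 4, 7, 6, 2, 3]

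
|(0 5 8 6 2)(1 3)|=10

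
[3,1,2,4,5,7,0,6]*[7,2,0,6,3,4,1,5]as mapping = [0→6,1→2,2→0,3→3,4→4,5→5,6→7,7→1]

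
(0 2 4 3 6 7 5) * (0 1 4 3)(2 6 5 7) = (0 6 2 3 5 1 4)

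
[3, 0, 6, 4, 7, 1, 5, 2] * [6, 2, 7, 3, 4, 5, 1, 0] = [3, 6, 1, 4, 0, 2, 5, 7]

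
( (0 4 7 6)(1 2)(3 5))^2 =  (0 7)(4 6)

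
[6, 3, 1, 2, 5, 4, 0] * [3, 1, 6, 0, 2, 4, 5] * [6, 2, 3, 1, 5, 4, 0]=[4, 6, 2, 0, 5, 3, 1]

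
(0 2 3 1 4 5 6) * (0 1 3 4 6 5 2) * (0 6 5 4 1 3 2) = (0 6 3 2 1 5 4) 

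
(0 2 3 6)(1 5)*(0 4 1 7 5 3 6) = (0 2 6 4 1 3)(5 7)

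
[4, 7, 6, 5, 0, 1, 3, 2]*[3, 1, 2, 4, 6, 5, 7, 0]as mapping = [0→6, 1→0, 2→7, 3→5, 4→3, 5→1, 6→4, 7→2]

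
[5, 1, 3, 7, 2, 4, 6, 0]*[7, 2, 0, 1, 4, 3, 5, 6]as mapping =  [0→3, 1→2, 2→1, 3→6, 4→0, 5→4, 6→5, 7→7]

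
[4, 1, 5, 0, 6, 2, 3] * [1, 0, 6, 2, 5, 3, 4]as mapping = [0→5, 1→0, 2→3, 3→1, 4→4, 5→6, 6→2]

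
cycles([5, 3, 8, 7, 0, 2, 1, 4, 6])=(0 5 2 8 6 1 3 7 4)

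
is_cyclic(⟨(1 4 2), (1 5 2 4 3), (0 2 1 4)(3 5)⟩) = no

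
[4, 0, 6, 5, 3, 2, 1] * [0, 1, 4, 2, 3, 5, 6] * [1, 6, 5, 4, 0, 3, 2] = [4, 1, 2, 3, 5, 0, 6]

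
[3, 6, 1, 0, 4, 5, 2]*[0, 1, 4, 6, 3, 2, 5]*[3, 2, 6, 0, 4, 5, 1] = [1, 5, 2, 3, 0, 6, 4]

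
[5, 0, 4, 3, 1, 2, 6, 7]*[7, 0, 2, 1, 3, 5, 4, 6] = [5, 7, 3, 1, 0, 2, 4, 6]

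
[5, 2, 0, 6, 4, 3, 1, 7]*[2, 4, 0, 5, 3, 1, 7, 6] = [1, 0, 2, 7, 3, 5, 4, 6]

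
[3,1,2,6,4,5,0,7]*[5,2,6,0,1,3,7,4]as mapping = [0→0,1→2,2→6,3→7,4→1,5→3,6→5,7→4]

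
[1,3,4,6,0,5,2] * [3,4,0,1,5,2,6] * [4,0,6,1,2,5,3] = [2,0,5,3,1,6,4]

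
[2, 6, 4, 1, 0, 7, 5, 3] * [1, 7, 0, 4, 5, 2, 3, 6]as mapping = [0→0, 1→3, 2→5, 3→7, 4→1, 5→6, 6→2, 7→4]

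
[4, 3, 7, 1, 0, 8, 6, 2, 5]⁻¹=[4, 3, 7, 1, 0, 8, 6, 2, 5]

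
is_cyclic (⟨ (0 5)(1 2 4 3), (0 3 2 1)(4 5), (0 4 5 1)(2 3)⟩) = no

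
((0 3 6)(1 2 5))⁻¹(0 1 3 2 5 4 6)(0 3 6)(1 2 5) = (0 3 2 6 5 1 4)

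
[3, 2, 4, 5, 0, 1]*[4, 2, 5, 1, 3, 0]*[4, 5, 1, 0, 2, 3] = [5, 3, 0, 4, 2, 1]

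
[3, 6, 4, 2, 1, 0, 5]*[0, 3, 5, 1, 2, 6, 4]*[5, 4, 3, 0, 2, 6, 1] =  [4, 2, 3, 6, 0, 5, 1]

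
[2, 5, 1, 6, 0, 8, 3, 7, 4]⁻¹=[4, 2, 0, 6, 8, 1, 3, 7, 5]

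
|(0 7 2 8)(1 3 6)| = 12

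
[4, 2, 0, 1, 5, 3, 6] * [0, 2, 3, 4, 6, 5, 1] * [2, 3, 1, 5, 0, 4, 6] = [6, 5, 2, 1, 4, 0, 3]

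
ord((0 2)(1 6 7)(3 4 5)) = 6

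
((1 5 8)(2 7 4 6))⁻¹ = (1 8 5)(2 6 4 7)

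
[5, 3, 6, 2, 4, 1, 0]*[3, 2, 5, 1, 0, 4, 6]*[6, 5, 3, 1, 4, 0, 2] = [4, 5, 2, 0, 6, 3, 1]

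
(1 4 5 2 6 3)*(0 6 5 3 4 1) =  (0 6 4 3)(2 5)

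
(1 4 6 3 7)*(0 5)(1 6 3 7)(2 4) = (0 5)(1 2 4 3)(6 7)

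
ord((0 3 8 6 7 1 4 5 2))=9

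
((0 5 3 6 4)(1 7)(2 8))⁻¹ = (0 4 6 3 5)(1 7)(2 8)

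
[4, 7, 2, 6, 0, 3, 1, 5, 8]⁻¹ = [4, 6, 2, 5, 0, 7, 3, 1, 8]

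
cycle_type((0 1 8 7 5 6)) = 6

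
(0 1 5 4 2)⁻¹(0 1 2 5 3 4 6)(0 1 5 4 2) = (0 4 3 2 6 1 5)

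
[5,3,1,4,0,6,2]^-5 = [6,4,3,0,5,2,1]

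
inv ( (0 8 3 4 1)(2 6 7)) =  (0 1 4 3 8)(2 7 6)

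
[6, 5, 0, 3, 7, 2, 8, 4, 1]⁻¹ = [2, 8, 5, 3, 7, 1, 0, 4, 6]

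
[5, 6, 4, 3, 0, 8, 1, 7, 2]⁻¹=[4, 6, 8, 3, 2, 0, 1, 7, 5]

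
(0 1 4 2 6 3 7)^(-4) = (0 2 7 4 3 1 6)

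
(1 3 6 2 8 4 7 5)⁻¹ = (1 5 7 4 8 2 6 3)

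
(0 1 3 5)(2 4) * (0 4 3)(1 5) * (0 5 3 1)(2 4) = (0 3)(1 5 2)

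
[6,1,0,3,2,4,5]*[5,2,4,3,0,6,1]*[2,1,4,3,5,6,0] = [1,4,6,3,5,2,0]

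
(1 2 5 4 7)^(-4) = (1 2 5 4 7)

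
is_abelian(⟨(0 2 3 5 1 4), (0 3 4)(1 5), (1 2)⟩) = no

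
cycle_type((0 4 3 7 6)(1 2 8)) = 3.5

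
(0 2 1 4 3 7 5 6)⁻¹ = (0 6 5 7 3 4 1 2)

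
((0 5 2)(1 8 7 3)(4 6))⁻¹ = (0 2 5)(1 3 7 8)(4 6)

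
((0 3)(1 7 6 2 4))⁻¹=(0 3)(1 4 2 6 7)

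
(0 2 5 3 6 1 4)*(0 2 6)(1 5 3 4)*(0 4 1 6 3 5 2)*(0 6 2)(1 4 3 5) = (0 5 4 6)(1 2)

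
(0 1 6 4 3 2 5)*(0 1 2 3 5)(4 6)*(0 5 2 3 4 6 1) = (0 3 4 2 5)(1 6)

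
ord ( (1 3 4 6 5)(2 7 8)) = 15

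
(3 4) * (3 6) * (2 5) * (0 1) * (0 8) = (0 1 8)(2 5)(3 4 6)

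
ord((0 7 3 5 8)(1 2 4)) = 15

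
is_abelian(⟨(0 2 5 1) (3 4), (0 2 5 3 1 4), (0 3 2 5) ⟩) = no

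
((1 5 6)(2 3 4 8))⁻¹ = (1 6 5)(2 8 4 3)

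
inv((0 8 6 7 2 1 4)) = (0 4 1 2 7 6 8)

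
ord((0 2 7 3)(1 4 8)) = 12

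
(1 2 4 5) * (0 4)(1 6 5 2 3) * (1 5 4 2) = (0 2)(1 3 5 6 4)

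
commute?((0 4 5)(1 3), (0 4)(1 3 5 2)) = no:(0 4 5)(1 3) * (0 4)(1 3 5 2) = (1 5 4 2), (0 4)(1 3 5 2) * (0 4 5)(1 3) = (0 5 2 3)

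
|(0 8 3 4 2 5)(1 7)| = 6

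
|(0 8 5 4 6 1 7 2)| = 8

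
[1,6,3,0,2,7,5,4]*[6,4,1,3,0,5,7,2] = [4,7,3,6,1,2,5,0]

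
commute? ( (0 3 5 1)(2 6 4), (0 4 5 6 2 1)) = no: (0 3 5 1)(2 6 4)*(0 4 5 6 2 1) = (0 3 6 5)(1 4), (0 4 5 6 2 1)*(0 3 5 1)(2 6 4) = (0 2)(1 3 5 4)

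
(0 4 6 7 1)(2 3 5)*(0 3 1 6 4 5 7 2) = (0 5)(1 3 7 6 2)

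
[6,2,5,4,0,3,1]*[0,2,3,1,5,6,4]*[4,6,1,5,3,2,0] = [3,5,0,2,4,6,1]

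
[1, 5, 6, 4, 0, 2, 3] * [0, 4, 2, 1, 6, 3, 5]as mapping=[0→4, 1→3, 2→5, 3→6, 4→0, 5→2, 6→1]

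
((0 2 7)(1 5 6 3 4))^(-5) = (0 2 7)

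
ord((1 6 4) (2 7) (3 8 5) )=6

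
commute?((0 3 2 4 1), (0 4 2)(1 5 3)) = no:(0 3 2 4 1)*(0 4 2)(1 5 3) = (0 1 4 5 3), (0 4 2)(1 5 3)*(0 3 2 4 1) = (0 1 5 2 3)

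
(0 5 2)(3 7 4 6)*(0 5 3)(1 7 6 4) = (0 3 6)(1 7)(2 5)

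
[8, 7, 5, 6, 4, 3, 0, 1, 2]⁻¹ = [6, 7, 8, 5, 4, 2, 3, 1, 0]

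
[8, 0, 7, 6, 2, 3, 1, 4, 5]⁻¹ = [1, 6, 4, 5, 7, 8, 3, 2, 0]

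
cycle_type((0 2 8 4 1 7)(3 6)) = 2.6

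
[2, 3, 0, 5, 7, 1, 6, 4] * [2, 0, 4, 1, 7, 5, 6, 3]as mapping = [0→4, 1→1, 2→2, 3→5, 4→3, 5→0, 6→6, 7→7]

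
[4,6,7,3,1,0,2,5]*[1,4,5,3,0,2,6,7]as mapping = [0→0,1→6,2→7,3→3,4→4,5→1,6→5,7→2]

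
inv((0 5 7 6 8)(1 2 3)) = (0 8 6 7 5)(1 3 2)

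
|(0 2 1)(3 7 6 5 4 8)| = 6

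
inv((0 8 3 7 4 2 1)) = (0 1 2 4 7 3 8)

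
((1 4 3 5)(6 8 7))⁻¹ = (1 5 3 4)(6 7 8)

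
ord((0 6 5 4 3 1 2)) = 7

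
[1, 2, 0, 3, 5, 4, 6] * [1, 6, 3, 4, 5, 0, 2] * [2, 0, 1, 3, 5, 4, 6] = [6, 3, 0, 5, 2, 4, 1]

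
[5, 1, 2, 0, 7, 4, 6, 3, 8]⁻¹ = [3, 1, 2, 7, 5, 0, 6, 4, 8]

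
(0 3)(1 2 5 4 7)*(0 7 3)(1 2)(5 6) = (2 6 5 4 3 7)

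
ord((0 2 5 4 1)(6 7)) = 10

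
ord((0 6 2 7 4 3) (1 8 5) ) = 6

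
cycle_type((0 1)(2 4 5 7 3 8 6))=2.7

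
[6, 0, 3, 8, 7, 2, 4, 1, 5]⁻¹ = [1, 7, 5, 2, 6, 8, 0, 4, 3]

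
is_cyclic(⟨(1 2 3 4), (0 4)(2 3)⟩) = no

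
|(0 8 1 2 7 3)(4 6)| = 6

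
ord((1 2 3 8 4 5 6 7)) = 8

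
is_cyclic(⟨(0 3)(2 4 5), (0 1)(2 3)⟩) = no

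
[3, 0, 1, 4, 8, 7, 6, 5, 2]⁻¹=[1, 2, 8, 0, 3, 7, 6, 5, 4]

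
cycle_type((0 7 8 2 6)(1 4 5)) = 3.5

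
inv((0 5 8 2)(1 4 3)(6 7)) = (0 2 8 5)(1 3 4)(6 7)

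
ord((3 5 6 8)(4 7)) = 4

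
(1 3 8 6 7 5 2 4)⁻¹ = (1 4 2 5 7 6 8 3)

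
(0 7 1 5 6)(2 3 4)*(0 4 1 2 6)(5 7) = (0 5)(1 7 2 3)(4 6)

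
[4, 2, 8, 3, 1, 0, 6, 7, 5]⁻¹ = [5, 4, 1, 3, 0, 8, 6, 7, 2]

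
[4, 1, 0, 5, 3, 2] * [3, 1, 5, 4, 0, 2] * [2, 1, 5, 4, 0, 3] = [2, 1, 4, 5, 0, 3]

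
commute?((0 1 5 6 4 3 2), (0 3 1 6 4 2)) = no:(0 1 5 6 4 3 2)*(0 3 1 6 4 2) = (0 6 2 3)(1 5 4), (0 3 1 6 4 2)*(0 1 5 6 4 3 2) = (0 2 1 4)(3 5 6)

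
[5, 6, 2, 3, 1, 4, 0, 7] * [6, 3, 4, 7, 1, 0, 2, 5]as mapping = [0→0, 1→2, 2→4, 3→7, 4→3, 5→1, 6→6, 7→5]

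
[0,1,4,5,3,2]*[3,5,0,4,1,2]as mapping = [0→3,1→5,2→1,3→2,4→4,5→0]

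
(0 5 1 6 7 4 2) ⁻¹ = (0 2 4 7 6 1 5) 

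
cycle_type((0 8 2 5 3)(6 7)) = 2.5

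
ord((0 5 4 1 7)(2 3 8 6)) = 20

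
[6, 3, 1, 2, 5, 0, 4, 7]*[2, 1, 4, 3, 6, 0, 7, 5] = [7, 3, 1, 4, 0, 2, 6, 5]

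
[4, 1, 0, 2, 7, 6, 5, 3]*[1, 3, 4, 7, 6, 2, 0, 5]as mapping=[0→6, 1→3, 2→1, 3→4, 4→5, 5→0, 6→2, 7→7]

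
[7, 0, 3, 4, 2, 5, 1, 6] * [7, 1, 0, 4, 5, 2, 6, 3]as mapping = [0→3, 1→7, 2→4, 3→5, 4→0, 5→2, 6→1, 7→6]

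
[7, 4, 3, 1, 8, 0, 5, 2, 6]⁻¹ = [5, 3, 7, 2, 1, 6, 8, 0, 4]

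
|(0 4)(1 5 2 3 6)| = 10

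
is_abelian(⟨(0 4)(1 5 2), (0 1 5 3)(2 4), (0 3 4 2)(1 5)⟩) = no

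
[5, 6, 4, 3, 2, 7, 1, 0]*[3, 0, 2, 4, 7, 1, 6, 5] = [1, 6, 7, 4, 2, 5, 0, 3]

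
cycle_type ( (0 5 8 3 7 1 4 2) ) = 8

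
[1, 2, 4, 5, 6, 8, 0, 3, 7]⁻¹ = [6, 0, 1, 7, 2, 3, 4, 8, 5]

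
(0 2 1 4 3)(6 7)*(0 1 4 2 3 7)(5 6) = (0 3 1 2 4 7 5 6)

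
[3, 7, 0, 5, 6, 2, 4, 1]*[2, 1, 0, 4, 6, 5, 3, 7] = [4, 7, 2, 5, 3, 0, 6, 1]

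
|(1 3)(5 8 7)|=6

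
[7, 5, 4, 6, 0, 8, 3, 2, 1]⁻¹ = [4, 8, 7, 6, 2, 1, 3, 0, 5]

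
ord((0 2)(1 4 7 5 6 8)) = 6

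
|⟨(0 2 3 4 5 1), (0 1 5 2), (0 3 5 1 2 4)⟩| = 720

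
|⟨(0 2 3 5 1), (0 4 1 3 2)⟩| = 360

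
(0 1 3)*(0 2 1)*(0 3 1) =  (0 3 2)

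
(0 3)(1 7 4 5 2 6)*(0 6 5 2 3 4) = (0 4 2 5 3 6 1 7)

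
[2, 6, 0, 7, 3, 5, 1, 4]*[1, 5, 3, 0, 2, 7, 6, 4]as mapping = [0→3, 1→6, 2→1, 3→4, 4→0, 5→7, 6→5, 7→2]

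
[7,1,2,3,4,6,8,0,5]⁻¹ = [7,1,2,3,4,8,5,0,6]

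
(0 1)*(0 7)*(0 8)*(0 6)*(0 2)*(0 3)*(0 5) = (0 1 7 8 6 2 3 5)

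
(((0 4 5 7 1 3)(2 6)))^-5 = (0 4 5 7 1 3)(2 6)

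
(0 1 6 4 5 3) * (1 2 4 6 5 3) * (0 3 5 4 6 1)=(0 2 6 1 4 5)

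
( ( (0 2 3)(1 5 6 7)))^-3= (1 5 6 7)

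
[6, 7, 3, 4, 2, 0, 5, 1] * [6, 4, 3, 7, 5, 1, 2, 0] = [2, 0, 7, 5, 3, 6, 1, 4]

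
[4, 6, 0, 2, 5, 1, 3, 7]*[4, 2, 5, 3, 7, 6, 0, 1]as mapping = [0→7, 1→0, 2→4, 3→5, 4→6, 5→2, 6→3, 7→1]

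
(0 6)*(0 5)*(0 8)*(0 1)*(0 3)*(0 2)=(0 6 5 8 1 3 2)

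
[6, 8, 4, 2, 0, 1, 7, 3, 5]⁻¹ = [4, 5, 3, 7, 2, 8, 0, 6, 1]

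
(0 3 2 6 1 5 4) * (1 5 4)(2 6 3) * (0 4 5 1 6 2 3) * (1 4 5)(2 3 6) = (0 6 4 5 2)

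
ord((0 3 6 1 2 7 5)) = 7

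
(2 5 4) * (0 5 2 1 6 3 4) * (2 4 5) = (0 2 4 1 6 3 5)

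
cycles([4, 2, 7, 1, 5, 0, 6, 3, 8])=(0 4 5)(1 2 7 3)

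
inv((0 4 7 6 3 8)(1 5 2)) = (0 8 3 6 7 4)(1 2 5)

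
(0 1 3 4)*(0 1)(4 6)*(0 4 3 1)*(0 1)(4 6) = (0 6 3 4 1)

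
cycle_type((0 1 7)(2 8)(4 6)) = 2^2.3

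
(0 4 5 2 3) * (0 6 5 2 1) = (0 4 2 3 6 5 1)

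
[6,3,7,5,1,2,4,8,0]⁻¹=[8,4,5,1,6,3,0,2,7]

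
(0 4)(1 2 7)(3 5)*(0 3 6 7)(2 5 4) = (0 2)(1 5 6 7)(3 4)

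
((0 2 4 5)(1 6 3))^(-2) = (0 4)(1 6 3)(2 5)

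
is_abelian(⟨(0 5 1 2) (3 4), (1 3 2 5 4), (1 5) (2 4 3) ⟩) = no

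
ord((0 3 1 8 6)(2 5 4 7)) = 20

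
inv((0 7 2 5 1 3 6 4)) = (0 4 6 3 1 5 2 7)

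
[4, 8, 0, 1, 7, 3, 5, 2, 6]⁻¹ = [2, 3, 7, 5, 0, 6, 8, 4, 1]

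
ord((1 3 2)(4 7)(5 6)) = 6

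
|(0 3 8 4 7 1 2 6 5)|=9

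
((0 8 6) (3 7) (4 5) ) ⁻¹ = (0 6 8) (3 7) (4 5) 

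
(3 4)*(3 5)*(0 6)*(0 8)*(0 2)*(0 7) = (0 6 8 2 7)(3 4 5)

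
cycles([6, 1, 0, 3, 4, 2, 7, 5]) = (0 6 7 5 2) 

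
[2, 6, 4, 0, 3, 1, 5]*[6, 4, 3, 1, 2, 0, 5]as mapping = [0→3, 1→5, 2→2, 3→6, 4→1, 5→4, 6→0]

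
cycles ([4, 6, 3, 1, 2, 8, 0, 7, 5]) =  (0 4 2 3 1 6)(5 8)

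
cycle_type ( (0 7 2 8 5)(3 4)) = 2.5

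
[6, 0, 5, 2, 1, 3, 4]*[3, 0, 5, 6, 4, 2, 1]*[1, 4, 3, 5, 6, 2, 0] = [4, 5, 3, 2, 1, 0, 6]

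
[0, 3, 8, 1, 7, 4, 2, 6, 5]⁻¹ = [0, 3, 6, 1, 5, 8, 7, 4, 2]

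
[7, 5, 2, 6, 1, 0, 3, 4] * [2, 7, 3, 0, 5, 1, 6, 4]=[4, 1, 3, 6, 7, 2, 0, 5]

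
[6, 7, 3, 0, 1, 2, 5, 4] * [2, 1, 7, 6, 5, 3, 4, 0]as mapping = [0→4, 1→0, 2→6, 3→2, 4→1, 5→7, 6→3, 7→5]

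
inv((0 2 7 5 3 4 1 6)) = (0 6 1 4 3 5 7 2)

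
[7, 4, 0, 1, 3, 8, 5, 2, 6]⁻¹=[2, 3, 7, 4, 1, 6, 8, 0, 5]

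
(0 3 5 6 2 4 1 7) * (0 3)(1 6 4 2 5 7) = (3 7)(4 6 5)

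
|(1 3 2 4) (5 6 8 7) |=4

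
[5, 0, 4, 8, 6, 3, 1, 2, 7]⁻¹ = [1, 6, 7, 5, 2, 0, 4, 8, 3]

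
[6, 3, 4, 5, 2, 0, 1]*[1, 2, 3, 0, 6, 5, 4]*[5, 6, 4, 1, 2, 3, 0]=[2, 5, 0, 3, 1, 6, 4]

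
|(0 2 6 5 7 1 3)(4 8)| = 14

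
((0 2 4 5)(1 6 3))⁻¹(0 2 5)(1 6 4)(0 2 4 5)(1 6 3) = (0 2 4)(3 5 6)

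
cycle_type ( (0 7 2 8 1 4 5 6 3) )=9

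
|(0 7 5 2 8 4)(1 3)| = 6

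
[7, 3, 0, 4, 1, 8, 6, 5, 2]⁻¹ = [2, 4, 8, 1, 3, 7, 6, 0, 5]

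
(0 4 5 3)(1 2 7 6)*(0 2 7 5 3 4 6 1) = (0 6)(1 7)(2 5 4 3)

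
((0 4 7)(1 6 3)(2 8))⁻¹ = (0 7 4)(1 3 6)(2 8)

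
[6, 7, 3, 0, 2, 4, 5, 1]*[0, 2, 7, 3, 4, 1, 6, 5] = [6, 5, 3, 0, 7, 4, 1, 2]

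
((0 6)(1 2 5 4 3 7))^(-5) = (0 6)(1 2 5 4 3 7)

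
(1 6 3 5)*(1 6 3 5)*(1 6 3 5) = (1 5 3 6)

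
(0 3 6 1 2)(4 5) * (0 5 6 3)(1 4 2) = (2 5)(4 6)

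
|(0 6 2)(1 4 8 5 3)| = 15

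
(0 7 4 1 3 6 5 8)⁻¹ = (0 8 5 6 3 1 4 7)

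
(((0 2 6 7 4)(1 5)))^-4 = (0 2 6 7 4)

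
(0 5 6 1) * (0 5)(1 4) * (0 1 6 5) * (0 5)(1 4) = (0 4 6 1 5)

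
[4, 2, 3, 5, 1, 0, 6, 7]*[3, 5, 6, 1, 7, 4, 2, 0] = [7, 6, 1, 4, 5, 3, 2, 0]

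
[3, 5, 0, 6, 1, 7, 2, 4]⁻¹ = [2, 4, 6, 0, 7, 1, 3, 5]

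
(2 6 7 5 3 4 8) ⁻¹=(2 8 4 3 5 7 6) 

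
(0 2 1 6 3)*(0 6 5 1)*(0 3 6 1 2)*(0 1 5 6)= (0 1 6)(2 3 5)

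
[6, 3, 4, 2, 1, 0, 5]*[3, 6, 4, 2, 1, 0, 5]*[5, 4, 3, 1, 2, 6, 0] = [6, 3, 4, 2, 0, 1, 5]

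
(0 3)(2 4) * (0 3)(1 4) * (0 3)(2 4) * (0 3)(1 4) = (1 2 4)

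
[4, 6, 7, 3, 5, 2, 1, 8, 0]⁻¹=[8, 6, 5, 3, 0, 4, 1, 2, 7]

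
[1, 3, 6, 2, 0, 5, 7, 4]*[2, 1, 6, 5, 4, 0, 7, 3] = [1, 5, 7, 6, 2, 0, 3, 4]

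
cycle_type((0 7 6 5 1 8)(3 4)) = 2.6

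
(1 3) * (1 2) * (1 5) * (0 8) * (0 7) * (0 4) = (0 8 7 4)(1 3 2 5)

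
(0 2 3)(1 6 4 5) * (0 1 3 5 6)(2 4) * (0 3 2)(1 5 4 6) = (0 6)(1 3 5 2 4)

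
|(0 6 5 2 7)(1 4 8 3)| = 20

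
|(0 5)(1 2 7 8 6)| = 10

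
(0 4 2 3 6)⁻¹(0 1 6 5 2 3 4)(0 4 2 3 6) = (0 5 3 6 2 4 1)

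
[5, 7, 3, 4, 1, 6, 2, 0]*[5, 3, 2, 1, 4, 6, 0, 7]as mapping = [0→6, 1→7, 2→1, 3→4, 4→3, 5→0, 6→2, 7→5]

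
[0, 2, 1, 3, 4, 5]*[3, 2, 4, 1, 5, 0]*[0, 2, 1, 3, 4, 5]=[3, 4, 1, 2, 5, 0]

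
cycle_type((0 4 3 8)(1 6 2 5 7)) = 4.5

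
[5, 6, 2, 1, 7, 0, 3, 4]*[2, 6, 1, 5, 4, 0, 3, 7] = [0, 3, 1, 6, 7, 2, 5, 4] 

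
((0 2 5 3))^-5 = (0 3 5 2)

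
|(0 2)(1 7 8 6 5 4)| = 6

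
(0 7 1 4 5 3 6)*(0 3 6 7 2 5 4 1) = (0 2 5 6 3 7)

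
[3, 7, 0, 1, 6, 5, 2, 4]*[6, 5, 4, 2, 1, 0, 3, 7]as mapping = [0→2, 1→7, 2→6, 3→5, 4→3, 5→0, 6→4, 7→1]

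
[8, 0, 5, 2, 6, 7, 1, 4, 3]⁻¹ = [1, 6, 3, 8, 7, 2, 4, 5, 0]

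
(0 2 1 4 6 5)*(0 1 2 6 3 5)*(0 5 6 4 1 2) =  (0 4 3 6 5 2)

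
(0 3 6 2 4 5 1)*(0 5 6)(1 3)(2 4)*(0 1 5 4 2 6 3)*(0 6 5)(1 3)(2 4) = (1 2 5 6 4)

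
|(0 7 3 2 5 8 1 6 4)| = 9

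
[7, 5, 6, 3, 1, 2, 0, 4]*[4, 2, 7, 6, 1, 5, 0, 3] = [3, 5, 0, 6, 2, 7, 4, 1]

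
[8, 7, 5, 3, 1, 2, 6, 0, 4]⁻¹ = [7, 4, 5, 3, 8, 2, 6, 1, 0]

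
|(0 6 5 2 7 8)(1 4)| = 6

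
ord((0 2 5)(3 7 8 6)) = 12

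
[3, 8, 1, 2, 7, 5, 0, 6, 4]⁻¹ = [6, 2, 3, 0, 8, 5, 7, 4, 1]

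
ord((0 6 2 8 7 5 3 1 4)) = 9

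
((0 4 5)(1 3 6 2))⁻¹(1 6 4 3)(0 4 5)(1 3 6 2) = (2 5 6 3)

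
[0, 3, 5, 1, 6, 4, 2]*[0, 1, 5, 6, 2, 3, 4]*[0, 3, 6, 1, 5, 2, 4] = [0, 4, 1, 3, 5, 6, 2]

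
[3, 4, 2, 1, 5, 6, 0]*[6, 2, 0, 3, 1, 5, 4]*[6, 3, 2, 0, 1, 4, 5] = [0, 3, 6, 2, 4, 1, 5]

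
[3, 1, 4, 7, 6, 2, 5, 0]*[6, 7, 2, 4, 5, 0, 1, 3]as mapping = [0→4, 1→7, 2→5, 3→3, 4→1, 5→2, 6→0, 7→6]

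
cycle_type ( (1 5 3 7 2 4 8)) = 7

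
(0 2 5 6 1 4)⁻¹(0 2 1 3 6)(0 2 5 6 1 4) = (1 2 5 4 3)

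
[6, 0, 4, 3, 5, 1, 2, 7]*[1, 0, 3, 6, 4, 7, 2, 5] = [2, 1, 4, 6, 7, 0, 3, 5]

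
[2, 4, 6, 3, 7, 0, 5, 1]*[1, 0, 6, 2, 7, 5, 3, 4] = [6, 7, 3, 2, 4, 1, 5, 0]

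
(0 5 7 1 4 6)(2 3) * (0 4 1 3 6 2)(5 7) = (0 7 3)(2 6 4)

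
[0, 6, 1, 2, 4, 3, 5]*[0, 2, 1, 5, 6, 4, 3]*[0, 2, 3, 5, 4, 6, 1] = [0, 5, 3, 2, 1, 6, 4]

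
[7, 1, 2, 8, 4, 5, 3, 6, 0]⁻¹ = [8, 1, 2, 6, 4, 5, 7, 0, 3]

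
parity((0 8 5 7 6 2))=odd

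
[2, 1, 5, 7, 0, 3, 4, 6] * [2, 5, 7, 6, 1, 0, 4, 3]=[7, 5, 0, 3, 2, 6, 1, 4]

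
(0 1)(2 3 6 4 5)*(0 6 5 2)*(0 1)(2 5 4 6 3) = (1 3 4 5)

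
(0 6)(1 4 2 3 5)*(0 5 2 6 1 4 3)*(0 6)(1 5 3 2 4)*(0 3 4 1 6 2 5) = (1 5 6 4 3)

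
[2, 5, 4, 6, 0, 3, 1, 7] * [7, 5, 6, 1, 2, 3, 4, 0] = [6, 3, 2, 4, 7, 1, 5, 0]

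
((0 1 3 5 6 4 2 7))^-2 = (0 2 6 3)(1 7 4 5)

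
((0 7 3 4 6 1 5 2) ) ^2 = (0 3 6 5) (1 2 7 4) 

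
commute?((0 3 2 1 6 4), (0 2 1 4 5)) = no:(0 3 2 1 6 4)*(0 2 1 4 5) = (0 3 1 6 5)(2 4), (0 2 1 4 5)*(0 3 2 1 6 4) = (0 1)(2 6 4 5 3)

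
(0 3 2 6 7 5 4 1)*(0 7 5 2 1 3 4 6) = (0 4 3 1 7 2)(5 6)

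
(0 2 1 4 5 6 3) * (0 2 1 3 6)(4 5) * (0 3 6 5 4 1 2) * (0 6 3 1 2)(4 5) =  (1 5)(2 3 6 4)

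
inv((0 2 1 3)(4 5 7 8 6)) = (0 3 1 2)(4 6 8 7 5)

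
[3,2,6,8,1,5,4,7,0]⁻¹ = [8,4,1,0,6,5,2,7,3]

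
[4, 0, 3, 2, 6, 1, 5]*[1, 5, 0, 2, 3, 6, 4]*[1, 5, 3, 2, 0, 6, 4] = [2, 5, 3, 1, 0, 6, 4]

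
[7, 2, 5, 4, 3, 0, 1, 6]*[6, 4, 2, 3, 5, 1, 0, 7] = [7, 2, 1, 5, 3, 6, 4, 0]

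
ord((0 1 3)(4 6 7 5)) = 12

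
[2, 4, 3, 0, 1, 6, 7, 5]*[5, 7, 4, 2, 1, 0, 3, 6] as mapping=[0→4, 1→1, 2→2, 3→5, 4→7, 5→3, 6→6, 7→0] 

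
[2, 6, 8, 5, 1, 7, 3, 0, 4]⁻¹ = [7, 4, 0, 6, 8, 3, 1, 5, 2]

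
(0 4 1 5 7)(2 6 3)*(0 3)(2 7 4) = (0 2 6)(1 5 4)(3 7)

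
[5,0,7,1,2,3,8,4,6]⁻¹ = [1,3,4,5,7,0,8,2,6]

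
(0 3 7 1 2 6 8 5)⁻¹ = (0 5 8 6 2 1 7 3)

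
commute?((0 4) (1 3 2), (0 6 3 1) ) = no:(0 4) (1 3 2) * (0 6 3 1) = (0 4 6 3 2), (0 6 3 1) * (0 4) (1 3 2) = (0 6 2 1 4) 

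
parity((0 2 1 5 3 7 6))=even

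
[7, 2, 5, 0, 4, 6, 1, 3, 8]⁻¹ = [3, 6, 1, 7, 4, 2, 5, 0, 8]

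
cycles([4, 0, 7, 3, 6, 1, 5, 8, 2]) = (0 4 6 5 1)(2 7 8)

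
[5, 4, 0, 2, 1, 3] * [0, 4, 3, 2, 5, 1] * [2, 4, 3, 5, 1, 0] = [4, 0, 2, 5, 1, 3] 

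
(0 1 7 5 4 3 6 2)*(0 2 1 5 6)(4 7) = (0 5 7 6 1 4 3)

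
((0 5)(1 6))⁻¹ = (0 5)(1 6)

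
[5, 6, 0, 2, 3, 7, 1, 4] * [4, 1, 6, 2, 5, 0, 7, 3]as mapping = [0→0, 1→7, 2→4, 3→6, 4→2, 5→3, 6→1, 7→5]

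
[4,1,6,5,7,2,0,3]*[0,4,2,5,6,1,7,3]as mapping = [0→6,1→4,2→7,3→1,4→3,5→2,6→0,7→5]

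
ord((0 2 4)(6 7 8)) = 3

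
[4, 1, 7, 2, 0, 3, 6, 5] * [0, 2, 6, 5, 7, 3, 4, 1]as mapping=[0→7, 1→2, 2→1, 3→6, 4→0, 5→5, 6→4, 7→3]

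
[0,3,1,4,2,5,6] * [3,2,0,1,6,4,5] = [3,1,2,6,0,4,5]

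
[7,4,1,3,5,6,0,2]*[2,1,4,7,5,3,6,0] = [0,5,1,7,3,6,2,4] 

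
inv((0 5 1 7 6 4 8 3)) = (0 3 8 4 6 7 1 5)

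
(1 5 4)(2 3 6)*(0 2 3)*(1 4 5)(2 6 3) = (0 6 2)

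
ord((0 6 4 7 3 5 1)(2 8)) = 14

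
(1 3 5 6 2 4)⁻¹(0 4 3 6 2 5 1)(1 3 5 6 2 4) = (0 1 5 2 4 6 3)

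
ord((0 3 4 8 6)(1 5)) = 10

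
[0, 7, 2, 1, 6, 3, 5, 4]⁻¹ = [0, 3, 2, 5, 7, 6, 4, 1]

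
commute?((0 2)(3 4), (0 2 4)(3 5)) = no:(0 2)(3 4)*(0 2 4)(3 5) = (0 4 5 3), (0 2 4)(3 5)*(0 2)(3 4) = (2 3 5 4)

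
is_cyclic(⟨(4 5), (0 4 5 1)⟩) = no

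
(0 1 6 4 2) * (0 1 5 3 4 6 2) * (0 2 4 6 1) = (0 5 3 6 1 4 2) 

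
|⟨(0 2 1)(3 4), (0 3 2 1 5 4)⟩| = 720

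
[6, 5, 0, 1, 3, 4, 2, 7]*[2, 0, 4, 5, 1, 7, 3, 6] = [3, 7, 2, 0, 5, 1, 4, 6]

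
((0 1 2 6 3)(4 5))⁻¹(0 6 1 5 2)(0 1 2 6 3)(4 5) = (1 3 2 4 6)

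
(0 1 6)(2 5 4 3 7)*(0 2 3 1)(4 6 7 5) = (1 7 3 5 6 2 4)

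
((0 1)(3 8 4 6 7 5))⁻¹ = (0 1)(3 5 7 6 4 8)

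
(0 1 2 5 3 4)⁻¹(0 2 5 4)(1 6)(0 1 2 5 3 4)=(0 1 5 3)(2 6)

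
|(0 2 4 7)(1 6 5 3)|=4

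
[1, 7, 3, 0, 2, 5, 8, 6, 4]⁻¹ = [3, 0, 4, 2, 8, 5, 7, 1, 6]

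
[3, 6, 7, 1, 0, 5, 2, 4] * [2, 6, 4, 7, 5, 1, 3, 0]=[7, 3, 0, 6, 2, 1, 4, 5] 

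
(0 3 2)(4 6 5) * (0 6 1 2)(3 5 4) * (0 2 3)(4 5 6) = (0 6 5)(1 3 2 4)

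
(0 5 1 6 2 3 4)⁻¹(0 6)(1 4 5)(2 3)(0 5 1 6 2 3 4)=(0 1 6)(2 5)(3 4)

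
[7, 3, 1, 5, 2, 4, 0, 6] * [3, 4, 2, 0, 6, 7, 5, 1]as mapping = [0→1, 1→0, 2→4, 3→7, 4→2, 5→6, 6→3, 7→5]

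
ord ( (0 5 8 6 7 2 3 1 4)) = 9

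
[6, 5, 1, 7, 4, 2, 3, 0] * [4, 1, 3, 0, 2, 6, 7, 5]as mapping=[0→7, 1→6, 2→1, 3→5, 4→2, 5→3, 6→0, 7→4]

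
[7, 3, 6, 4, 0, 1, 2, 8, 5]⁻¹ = [4, 5, 6, 1, 3, 8, 2, 0, 7]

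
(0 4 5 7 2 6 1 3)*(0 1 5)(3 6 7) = (0 4)(1 6 5 3)(2 7)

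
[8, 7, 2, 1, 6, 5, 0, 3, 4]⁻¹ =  [6, 3, 2, 7, 8, 5, 4, 1, 0]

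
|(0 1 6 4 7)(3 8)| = 10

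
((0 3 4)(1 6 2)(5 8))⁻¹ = (0 4 3)(1 2 6)(5 8)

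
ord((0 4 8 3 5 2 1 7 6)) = 9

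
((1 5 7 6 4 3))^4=(1 4 7)(3 6 5)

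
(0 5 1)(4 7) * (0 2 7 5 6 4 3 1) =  (0 6 4 5)(1 2 7 3)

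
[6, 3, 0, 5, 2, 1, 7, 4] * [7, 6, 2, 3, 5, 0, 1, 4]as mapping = [0→1, 1→3, 2→7, 3→0, 4→2, 5→6, 6→4, 7→5]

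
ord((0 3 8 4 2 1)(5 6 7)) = 6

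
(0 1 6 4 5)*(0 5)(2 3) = (0 1 6 4)(2 3)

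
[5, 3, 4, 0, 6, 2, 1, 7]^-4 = [4, 5, 1, 2, 3, 6, 0, 7]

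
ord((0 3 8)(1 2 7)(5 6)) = 6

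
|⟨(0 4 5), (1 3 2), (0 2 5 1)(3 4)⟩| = 36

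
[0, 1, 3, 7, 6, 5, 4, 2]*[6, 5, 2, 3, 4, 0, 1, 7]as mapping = [0→6, 1→5, 2→3, 3→7, 4→1, 5→0, 6→4, 7→2]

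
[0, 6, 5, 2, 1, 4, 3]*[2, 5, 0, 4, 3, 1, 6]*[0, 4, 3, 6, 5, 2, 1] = [3, 1, 4, 0, 2, 6, 5]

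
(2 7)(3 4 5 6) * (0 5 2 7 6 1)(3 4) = (0 5 1)(2 6 4)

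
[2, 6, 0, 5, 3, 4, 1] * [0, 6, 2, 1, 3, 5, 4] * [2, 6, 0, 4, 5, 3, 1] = [0, 5, 2, 3, 6, 4, 1]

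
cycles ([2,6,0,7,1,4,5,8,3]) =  (0 2)(1 6 5 4)(3 7 8)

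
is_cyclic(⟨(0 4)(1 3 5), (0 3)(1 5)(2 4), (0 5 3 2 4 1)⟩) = no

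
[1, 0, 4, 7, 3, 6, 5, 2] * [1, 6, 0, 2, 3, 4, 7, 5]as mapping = [0→6, 1→1, 2→3, 3→5, 4→2, 5→7, 6→4, 7→0]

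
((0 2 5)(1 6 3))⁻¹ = (0 5 2)(1 3 6)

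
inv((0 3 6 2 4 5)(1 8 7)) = (0 5 4 2 6 3)(1 7 8)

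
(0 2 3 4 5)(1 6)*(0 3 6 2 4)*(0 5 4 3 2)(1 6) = (0 3 5 2 1)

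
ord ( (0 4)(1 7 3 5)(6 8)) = 4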